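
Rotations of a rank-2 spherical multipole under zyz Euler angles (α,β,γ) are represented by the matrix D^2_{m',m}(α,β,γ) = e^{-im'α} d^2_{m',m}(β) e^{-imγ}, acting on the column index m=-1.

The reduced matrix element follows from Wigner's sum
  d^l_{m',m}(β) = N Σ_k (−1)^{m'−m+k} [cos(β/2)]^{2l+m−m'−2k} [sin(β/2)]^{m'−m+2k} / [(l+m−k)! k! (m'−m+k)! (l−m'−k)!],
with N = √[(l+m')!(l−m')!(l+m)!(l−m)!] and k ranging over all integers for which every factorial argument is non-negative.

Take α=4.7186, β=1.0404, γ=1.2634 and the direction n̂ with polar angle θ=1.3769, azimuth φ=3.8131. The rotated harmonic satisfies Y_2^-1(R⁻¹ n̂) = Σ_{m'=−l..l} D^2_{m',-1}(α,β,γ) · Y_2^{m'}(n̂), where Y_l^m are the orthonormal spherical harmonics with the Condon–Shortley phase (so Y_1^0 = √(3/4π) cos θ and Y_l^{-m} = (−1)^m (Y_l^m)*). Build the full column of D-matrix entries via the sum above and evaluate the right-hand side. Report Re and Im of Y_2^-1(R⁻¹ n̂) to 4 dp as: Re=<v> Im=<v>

Re=-0.3321 Im=0.1759

Need the full column D^2_{m',-1} for m'=−2..2 at α=4.7186, β=1.0404, γ=1.2634.
cos(β/2)=0.867720, sin(β/2)=0.497054
d^2_{-2,-1}: single k=1 term ⇒ +0.649489;  D = -0.188816-0.621437i
d^2_{-1,-1}: k∈[0..1] ⇒ +0.566915 -0.558068 = +0.008847;  D = +0.008449-0.002625i
d^2_{0,-1}: k∈[0..1] ⇒ -0.795458 +0.261015 = -0.534444;  D = -0.161711-0.509391i
d^2_{1,-1}: k∈[0..1] ⇒ +0.558068 -0.061040 = +0.497028;  D = -0.472786+0.153329i
d^2_{2,-1}: single k=0 term ⇒ -0.213118;  D = +0.067003+0.202311i
Y_2^{m'}(θ=1.3769,φ=3.8131) and Σ D·Y over m':
  (-0.1888-0.6214i)·(+0.0840-0.3623i)  (+0.0084-0.0026i)·(-0.1144+0.0909i)  (-0.1617-0.5094i)·(-0.2803+0.0000i)  (-0.4728+0.1533i)·(+0.1144+0.0909i)  (+0.0670+0.2023i)·(+0.0840+0.3623i)
Y_2^-1(R⁻¹ n̂) = -0.332102+0.175887i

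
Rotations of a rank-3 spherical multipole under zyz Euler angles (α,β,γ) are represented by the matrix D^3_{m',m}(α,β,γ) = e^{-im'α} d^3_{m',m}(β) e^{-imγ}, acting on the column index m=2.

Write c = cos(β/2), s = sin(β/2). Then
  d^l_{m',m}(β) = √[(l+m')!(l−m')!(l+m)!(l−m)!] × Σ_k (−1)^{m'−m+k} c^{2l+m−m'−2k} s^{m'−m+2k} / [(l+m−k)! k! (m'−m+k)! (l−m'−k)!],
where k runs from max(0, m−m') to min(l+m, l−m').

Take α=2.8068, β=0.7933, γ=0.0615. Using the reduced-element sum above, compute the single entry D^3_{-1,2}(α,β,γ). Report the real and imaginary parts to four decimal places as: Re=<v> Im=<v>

Re=-0.2342 Im=0.1154

First d^3_{-1,2}(β=0.7933), then the phase factors e^{-i(-1)α} and e^{-i(2)γ}:
With c≡cos(β/2)=0.922360 and s≡sin(β/2)=0.386331, N=[2·24·120·1]^{1/2}=75.894664
k: max(0,(2)−(-1))=3 … min(3+(2),3−(-1))=4
  k=3: (−1)^0·75.8947/(12)·0.9224^3·0.3863^3 = +0.286160
  k=4: (−1)^1·75.8947/(24)·0.9224^1·0.3863^5 = -0.025101
d^3_{-1,2}(0.7933) = +0.286160 -0.025101 = +0.261059
Phases: e^{-i·(-1)·2.8068}=-0.944478+0.328573i, e^{-i·(2)·0.0615}=+0.992445-0.122690i ⇒ D=-0.234178+0.115380i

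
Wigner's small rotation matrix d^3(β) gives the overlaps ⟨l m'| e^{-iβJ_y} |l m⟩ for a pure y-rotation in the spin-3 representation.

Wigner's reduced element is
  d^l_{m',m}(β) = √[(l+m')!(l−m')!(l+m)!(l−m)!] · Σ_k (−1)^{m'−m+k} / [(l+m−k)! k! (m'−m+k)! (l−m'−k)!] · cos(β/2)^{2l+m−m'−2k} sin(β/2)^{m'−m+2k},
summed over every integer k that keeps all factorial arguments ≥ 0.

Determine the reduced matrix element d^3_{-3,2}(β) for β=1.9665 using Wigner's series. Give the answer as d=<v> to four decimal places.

d^3_{-3,2}(β=1.9665) via Wigner's sum:
With c≡cos(β/2)=0.554320 and s≡sin(β/2)=0.832303, N=[1·720·120·1]^{1/2}=293.938769
Admissible k: 5..5 (factorial args all ≥0)
  k=5: (−1)^0·293.9388/(120)·0.5543^1·0.8323^5 = +0.542306
d^3_{-3,2}(1.9665) = +0.542306

d=0.5423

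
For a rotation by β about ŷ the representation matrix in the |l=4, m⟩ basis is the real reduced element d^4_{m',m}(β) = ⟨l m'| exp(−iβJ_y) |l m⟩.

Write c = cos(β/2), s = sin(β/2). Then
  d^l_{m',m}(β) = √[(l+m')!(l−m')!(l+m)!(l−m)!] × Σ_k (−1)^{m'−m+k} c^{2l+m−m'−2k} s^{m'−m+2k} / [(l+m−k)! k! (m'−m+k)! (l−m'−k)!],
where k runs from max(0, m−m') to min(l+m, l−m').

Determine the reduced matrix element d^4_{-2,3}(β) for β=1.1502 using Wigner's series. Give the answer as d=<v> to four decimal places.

d=0.2715

d^4_{-2,3}(β=1.1502) via Wigner's sum:
Half-angle: c=0.839138, s=0.543919. N=√(2·720·5040·1)=2693.993318
k: max(0,(3)−(-2))=5 … min(4+(3),4−(-2))=6
  k=5: (−1)^0·2693.9933/(240)·0.8391^3·0.5439^5 = +0.315759
  k=6: (−1)^1·2693.9933/(720)·0.8391^1·0.5439^7 = -0.044222
d^4_{-2,3}(1.1502) = +0.315759 -0.044222 = +0.271537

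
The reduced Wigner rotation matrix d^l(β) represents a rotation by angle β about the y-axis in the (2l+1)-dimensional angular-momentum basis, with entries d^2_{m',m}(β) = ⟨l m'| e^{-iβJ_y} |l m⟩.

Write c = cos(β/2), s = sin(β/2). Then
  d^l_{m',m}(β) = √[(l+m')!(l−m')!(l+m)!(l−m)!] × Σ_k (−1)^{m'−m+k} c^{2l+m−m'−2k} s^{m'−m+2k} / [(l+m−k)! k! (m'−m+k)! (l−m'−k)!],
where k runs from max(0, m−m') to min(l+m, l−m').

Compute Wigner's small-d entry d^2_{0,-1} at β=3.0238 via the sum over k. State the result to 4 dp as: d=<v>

d^2_{0,-1}(β=3.0238) via Wigner's sum:
Half-angle: c=0.058862, s=0.998266. N=√(2·2·1·6)=4.898979
k: max(0,(-1)−(0))=0 … min(2+(-1),2−(0))=1
  k=0: (−1)^1·4.8990/(2)·0.0589^3·0.9983^1 = -0.000499
  k=1: (−1)^2·4.8990/(2)·0.0589^1·0.9983^3 = +0.143434
d^2_{0,-1}(3.0238) = -0.000499 +0.143434 = +0.142935

d=0.1429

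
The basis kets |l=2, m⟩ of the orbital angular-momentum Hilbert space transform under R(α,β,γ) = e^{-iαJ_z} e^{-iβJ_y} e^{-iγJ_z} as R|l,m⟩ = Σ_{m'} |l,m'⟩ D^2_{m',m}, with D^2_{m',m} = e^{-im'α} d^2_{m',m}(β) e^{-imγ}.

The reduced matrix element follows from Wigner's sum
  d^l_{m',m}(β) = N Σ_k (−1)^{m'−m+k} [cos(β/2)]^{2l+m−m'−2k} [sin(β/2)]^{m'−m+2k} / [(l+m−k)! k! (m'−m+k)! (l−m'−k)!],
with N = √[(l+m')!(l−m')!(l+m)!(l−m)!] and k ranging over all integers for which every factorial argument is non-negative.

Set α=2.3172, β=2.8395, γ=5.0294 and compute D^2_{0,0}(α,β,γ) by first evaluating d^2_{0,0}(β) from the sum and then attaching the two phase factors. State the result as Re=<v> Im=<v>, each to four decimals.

Re=0.8672 Im=0.0000

Split into d^2_{0,0}(β=2.8395) × two z-phases.
With c≡cos(β/2)=0.150473 and s≡sin(β/2)=0.988614, N=[2·2·2·2]^{1/2}=4.000000
k∈{0,1,2} keeps every argument non-negative
  k=0: (−1)^0·4.0000/(4)·0.1505^4·0.9886^0 = +0.000513
  k=1: (−1)^1·4.0000/(1)·0.1505^2·0.9886^2 = -0.088517
  k=2: (−1)^2·4.0000/(4)·0.1505^0·0.9886^4 = +0.955229
d^2_{0,0}(2.8395) = +0.000513 -0.088517 +0.955229 = +0.867224
D = (+1.000000+0.000000i)·(+0.867224)·(+1.000000+0.000000i) = +0.867224+0.000000i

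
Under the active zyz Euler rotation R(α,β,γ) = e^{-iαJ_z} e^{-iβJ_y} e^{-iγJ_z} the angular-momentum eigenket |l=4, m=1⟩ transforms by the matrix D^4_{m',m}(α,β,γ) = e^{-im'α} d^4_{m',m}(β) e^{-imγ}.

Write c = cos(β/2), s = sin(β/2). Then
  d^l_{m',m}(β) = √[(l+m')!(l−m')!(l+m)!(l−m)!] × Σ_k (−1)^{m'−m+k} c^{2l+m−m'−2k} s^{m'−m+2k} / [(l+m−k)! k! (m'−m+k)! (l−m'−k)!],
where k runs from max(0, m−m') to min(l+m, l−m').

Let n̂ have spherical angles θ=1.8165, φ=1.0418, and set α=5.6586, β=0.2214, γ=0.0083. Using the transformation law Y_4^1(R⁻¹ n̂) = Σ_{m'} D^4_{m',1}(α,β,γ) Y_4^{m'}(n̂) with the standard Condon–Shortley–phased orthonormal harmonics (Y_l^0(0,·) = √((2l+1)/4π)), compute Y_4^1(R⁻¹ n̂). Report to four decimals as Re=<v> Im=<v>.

Need the full column D^4_{m',1} for m'=−4..4 at α=5.6586, β=0.2214, γ=0.0083.
cos(β/2)=0.993879, sin(β/2)=0.110474
d^4_{-4,1}: single k=5 term ⇒ +0.000121;  D = -0.000097-0.000072i
d^4_{-3,1}: k∈[4..5] ⇒ +0.001923 -0.000014 = +0.001908;  D = -0.000584-0.001817i
d^4_{-2,1}: k∈[3..5] ⇒ +0.018491 -0.000343 +0.000001 = +0.018149;  D = +0.005594-0.017266i
d^4_{-1,1}: k∈[2..5] ⇒ +0.117631 -0.004360 +0.000027 -0.000000 = +0.113298;  D = +0.091355-0.067013i
d^4_{0,1}: k∈[1..4] ⇒ +0.473271 -0.035084 +0.000433 -0.000001 = +0.438619;  D = +0.438604-0.003640i
d^4_{1,1}: k∈[0..3] ⇒ +0.952068 -0.176446 +0.004360 -0.000018 = +0.779964;  D = +0.636475+0.450825i
d^4_{2,1}: k∈[0..2] ⇒ -0.448984 +0.027737 -0.000228 = -0.421476;  D = -0.136547-0.398744i
d^4_{3,1}: k∈[0..1] ⇒ +0.093367 -0.001923 = +0.091444;  D = -0.026557+0.087503i
d^4_{4,1}: single k=0 term ⇒ -0.009785;  D = +0.007780-0.005934i
Y_4^{m'}(θ=1.8165,φ=1.0418) and Σ D·Y over m':
  (-0.0001-0.0001i)·(-0.2031+0.3349i)  (-0.0006-0.0018i)·(+0.2778+0.0045i)  (+0.0056-0.0173i)·(+0.0905+0.1607i)  (+0.0914-0.0670i)·(+0.1457-0.2492i)  (+0.4386-0.0036i)·(+0.1426+0.0000i)  (+0.6365+0.4508i)·(-0.1457-0.2492i)  (-0.1365-0.3987i)·(+0.0905-0.1607i)  (-0.0266+0.0875i)·(-0.2778+0.0045i)  (+0.0078-0.0059i)·(-0.2031-0.3349i)
Y_4^1(R⁻¹ n̂) = +0.008927-0.298453i

Re=0.0089 Im=-0.2985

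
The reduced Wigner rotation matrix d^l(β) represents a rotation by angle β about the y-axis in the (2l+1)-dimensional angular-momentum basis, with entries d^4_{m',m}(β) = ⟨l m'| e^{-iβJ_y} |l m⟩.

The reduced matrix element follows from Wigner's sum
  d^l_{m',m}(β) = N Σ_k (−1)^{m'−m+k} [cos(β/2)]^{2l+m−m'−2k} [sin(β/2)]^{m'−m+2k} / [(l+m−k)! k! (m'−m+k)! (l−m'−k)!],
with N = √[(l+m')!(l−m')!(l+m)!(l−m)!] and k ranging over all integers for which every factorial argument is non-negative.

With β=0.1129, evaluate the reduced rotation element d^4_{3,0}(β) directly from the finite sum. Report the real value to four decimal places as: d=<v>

d=-0.0021

d^4_{3,0}(β=0.1129) via Wigner's sum:
With c≡cos(β/2)=0.998407 and s≡sin(β/2)=0.056420, N=[5040·1·24·24]^{1/2}=1703.830978
The bounds max(0,m−m')=0 and min(l+m,l−m')=1 give 2 terms
  k=0: (−1)^3·1703.8310/(144)·0.9984^5·0.0564^3 = -0.002108
  k=1: (−1)^4·1703.8310/(144)·0.9984^3·0.0564^5 = +0.000007
d^4_{3,0}(0.1129) = -0.002108 +0.000007 = -0.002101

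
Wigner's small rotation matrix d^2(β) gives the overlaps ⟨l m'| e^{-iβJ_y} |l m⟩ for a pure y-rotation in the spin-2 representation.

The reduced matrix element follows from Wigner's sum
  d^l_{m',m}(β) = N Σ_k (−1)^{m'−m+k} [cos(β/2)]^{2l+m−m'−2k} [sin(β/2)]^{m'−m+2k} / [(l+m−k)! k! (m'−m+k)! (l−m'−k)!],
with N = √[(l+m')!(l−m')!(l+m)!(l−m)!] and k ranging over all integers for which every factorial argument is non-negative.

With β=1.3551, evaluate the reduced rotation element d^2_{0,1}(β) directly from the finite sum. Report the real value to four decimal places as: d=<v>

d=0.2561

d^2_{0,1}(β=1.3551) via Wigner's sum:
With c≡cos(β/2)=0.779111 and s≡sin(β/2)=0.626886, N=[2·2·6·1]^{1/2}=4.898979
The bounds max(0,m−m')=1 and min(l+m,l−m')=2 give 2 terms
  k=1: (−1)^0·4.8990/(2)·0.7791^3·0.6269^1 = +0.726210
  k=2: (−1)^1·4.8990/(2)·0.7791^1·0.6269^3 = -0.470155
d^2_{0,1}(1.3551) = +0.726210 -0.470155 = +0.256055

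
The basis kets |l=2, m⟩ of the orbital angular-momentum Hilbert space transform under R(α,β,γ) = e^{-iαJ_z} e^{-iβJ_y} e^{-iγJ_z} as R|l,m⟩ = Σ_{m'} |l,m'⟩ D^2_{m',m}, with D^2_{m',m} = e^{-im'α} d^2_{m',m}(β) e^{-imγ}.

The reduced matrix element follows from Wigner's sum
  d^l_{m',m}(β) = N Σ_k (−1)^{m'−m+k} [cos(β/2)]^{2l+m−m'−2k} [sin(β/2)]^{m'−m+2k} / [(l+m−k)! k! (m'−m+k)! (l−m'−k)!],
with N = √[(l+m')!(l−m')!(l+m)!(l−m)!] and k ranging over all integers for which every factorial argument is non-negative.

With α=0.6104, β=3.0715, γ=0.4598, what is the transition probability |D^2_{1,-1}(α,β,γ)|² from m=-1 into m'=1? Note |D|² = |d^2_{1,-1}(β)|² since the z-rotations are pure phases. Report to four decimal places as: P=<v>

P=0.9878

First d^2_{1,-1}(β=3.0715), then the phase factors e^{-i(1)α} and e^{-i(-1)γ}:
Half-angle: c=0.035039, s=0.999386. N=√(6·1·1·6)=6.000000
k: max(0,(-1)−(1))=0 … min(2+(-1),2−(1))=1
  k=0: (−1)^2·6.0000/(2)·0.0350^2·0.9994^2 = +0.003679
  k=1: (−1)^3·6.0000/(6)·0.0350^0·0.9994^4 = -0.997546
d^2_{1,-1}(3.0715) = +0.003679 -0.997546 = -0.993867
|D^2_{1,-1}|² = |d^2_{1,-1}(β)|² = (-0.993867)² = 0.987772 (the z-rotation phases have unit modulus)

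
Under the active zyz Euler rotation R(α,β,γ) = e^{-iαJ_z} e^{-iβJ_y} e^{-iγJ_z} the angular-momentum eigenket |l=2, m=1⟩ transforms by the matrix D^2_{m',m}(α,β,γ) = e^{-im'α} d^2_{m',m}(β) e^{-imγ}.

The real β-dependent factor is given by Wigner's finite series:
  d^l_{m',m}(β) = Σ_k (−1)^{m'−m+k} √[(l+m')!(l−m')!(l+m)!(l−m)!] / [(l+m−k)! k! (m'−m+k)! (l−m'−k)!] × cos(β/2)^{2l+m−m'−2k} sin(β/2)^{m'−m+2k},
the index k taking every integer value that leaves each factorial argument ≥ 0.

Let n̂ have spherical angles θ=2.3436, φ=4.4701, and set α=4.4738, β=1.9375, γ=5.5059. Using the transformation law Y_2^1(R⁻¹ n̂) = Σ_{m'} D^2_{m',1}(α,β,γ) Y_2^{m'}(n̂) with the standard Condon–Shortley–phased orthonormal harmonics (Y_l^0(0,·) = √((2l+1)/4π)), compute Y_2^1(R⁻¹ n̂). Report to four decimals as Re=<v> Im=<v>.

Need the full column D^2_{m',1} for m'=−2..2 at α=4.4738, β=1.9375, γ=5.5059.
cos(β/2)=0.566330, sin(β/2)=0.824178
d^2_{-2,1}: single k=3 term ⇒ +0.634108;  D = -0.605767-0.187457i
d^2_{-1,1}: k∈[2..3] ⇒ +0.653587 -0.461408 = +0.192179;  D = +0.098591-0.164962i
d^2_{0,1}: k∈[1..2] ⇒ +0.366696 -0.776621 = -0.409925;  D = -0.292203-0.287500i
d^2_{1,1}: k∈[0..1] ⇒ +0.102868 -0.653587 = -0.550719;  D = +0.468079-0.290161i
d^2_{2,1}: single k=0 term ⇒ -0.299406;  D = +0.093140+0.284550i
Y_2^{m'}(θ=2.3436,φ=4.4701) and Σ D·Y over m':
  (-0.6058-0.1875i)·(-0.1752-0.0922i)  (+0.0986-0.1650i)·(+0.0926-0.3749i)  (-0.2922-0.2875i)·(+0.1458+0.0000i)  (+0.4681-0.2902i)·(-0.0926-0.3749i)  (+0.0931+0.2846i)·(-0.1752+0.0922i)
Y_2^1(R⁻¹ n̂) = -0.201164-0.195288i

Re=-0.2012 Im=-0.1953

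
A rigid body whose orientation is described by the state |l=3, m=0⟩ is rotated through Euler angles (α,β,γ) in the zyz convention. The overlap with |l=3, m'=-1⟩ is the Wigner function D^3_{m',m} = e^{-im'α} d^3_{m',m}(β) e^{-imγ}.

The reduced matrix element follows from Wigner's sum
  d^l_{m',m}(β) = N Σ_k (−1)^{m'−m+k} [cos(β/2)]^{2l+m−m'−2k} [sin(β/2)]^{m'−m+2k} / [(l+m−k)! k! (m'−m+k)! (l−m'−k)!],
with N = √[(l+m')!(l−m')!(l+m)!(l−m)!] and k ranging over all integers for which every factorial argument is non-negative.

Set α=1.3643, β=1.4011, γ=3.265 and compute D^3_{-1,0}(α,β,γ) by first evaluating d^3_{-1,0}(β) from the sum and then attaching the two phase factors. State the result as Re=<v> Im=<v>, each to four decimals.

Re=-0.0750 Im=-0.3582

First d^3_{-1,0}(β=1.4011), then the phase factors e^{-i(-1)α} and e^{-i(0)γ}:
c=cos(1.4011/2)=0.764488, s=sin(1.4011/2)=0.644638; N=√[2·24·6·6]=41.569219
The bounds max(0,m−m')=1 and min(l+m,l−m')=3 give 3 terms
  k=1: (−1)^0·41.5692/(12)·0.7645^5·0.6446^1 = +0.583122
  k=2: (−1)^1·41.5692/(4)·0.7645^3·0.6446^3 = -1.243861
  k=3: (−1)^2·41.5692/(12)·0.7645^1·0.6446^5 = +0.294810
d^3_{-1,0}(1.4011) = +0.583122 -1.243861 +0.294810 = -0.365929
D = (+0.205032+0.978755i)·(-0.365929)·(+1.000000+0.000000i) = -0.075027-0.358155i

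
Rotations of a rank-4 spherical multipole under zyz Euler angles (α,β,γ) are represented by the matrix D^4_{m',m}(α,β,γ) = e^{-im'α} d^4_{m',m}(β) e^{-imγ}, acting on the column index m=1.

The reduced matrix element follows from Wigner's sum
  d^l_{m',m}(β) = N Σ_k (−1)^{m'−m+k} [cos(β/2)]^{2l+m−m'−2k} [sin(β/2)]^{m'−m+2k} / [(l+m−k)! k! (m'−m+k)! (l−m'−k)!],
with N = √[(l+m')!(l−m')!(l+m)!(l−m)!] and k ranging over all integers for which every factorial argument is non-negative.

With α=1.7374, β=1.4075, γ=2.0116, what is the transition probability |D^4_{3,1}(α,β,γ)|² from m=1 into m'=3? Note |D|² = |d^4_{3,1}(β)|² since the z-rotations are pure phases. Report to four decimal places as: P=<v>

P=0.0171

Split into d^4_{3,1}(β=1.4075) × two z-phases.
With c≡cos(β/2)=0.762421 and s≡sin(β/2)=0.647081, N=[5040·1·120·6]^{1/2}=1904.940944
The bounds max(0,m−m')=0 and min(l+m,l−m')=1 give 2 terms
  k=0: (−1)^2·1904.9409/(240)·0.7624^6·0.6471^2 = +0.652765
  k=1: (−1)^3·1904.9409/(144)·0.7624^4·0.6471^4 = -0.783671
d^4_{3,1}(1.4075) = +0.652765 -0.783671 = -0.130906
|D^4_{3,1}|² = |d^4_{3,1}(β)|² = (-0.130906)² = 0.017136 (the z-rotation phases have unit modulus)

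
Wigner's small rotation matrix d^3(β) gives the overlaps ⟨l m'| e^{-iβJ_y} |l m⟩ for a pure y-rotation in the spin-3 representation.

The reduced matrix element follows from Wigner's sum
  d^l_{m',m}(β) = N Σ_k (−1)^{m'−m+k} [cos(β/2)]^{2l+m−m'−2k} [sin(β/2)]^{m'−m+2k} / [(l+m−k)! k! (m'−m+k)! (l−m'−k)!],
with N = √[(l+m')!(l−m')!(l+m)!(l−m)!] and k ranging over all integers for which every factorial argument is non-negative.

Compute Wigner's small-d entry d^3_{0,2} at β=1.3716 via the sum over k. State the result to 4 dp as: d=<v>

d=0.2604

d^3_{0,2}(β=1.3716) via Wigner's sum:
Half-angle: c=0.773913, s=0.633292. N=√(6·6·120·1)=65.726707
k∈{2,3} keeps every argument non-negative
  k=2: (−1)^0·65.7267/(12)·0.7739^4·0.6333^2 = +0.788019
  k=3: (−1)^1·65.7267/(12)·0.7739^2·0.6333^4 = -0.527669
d^3_{0,2}(1.3716) = +0.788019 -0.527669 = +0.260351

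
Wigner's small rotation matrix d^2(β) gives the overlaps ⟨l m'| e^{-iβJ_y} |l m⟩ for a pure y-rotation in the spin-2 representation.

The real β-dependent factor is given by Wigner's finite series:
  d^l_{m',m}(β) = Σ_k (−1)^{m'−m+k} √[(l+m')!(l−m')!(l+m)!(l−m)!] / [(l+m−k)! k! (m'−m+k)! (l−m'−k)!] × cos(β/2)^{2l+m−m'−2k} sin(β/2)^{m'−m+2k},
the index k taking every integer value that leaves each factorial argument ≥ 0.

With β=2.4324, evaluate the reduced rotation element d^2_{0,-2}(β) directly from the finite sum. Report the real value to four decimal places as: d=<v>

d=0.2597

d^2_{0,-2}(β=2.4324) via Wigner's sum:
Half-angle: c=0.347212, s=0.937787. N=√(2·2·1·24)=9.797959
The bounds max(0,m−m')=0 and min(l+m,l−m')=0 give 1 term
  k=0: (−1)^2·9.7980/(4)·0.3472^2·0.9378^2 = +0.259701
d^2_{0,-2}(2.4324) = +0.259701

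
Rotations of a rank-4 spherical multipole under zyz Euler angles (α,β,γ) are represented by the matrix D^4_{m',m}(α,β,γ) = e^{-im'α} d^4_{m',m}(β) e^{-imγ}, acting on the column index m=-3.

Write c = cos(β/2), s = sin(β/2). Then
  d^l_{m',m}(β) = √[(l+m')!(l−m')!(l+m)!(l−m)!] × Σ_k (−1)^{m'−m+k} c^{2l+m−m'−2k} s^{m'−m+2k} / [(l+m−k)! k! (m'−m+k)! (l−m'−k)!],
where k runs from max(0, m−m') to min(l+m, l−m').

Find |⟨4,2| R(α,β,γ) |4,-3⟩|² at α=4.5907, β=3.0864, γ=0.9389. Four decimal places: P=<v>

P=0.0106

Split into d^4_{2,-3}(β=3.0864) × two z-phases.
c=cos(3.0864/2)=0.027593, s=sin(3.0864/2)=0.999619; N=√[720·2·1·5040]=2693.993318
Admissible k: 0..1 (factorial args all ≥0)
  k=0: (−1)^5·2693.9933/(240)·0.0276^3·0.9996^5 = -0.000235
  k=1: (−1)^6·2693.9933/(720)·0.0276^1·0.9996^7 = +0.102968
d^4_{2,-3}(3.0864) = -0.000235 +0.102968 = +0.102733
|D^4_{2,-3}|² = |d^4_{2,-3}(β)|² = (+0.102733)² = 0.010554 (the z-rotation phases have unit modulus)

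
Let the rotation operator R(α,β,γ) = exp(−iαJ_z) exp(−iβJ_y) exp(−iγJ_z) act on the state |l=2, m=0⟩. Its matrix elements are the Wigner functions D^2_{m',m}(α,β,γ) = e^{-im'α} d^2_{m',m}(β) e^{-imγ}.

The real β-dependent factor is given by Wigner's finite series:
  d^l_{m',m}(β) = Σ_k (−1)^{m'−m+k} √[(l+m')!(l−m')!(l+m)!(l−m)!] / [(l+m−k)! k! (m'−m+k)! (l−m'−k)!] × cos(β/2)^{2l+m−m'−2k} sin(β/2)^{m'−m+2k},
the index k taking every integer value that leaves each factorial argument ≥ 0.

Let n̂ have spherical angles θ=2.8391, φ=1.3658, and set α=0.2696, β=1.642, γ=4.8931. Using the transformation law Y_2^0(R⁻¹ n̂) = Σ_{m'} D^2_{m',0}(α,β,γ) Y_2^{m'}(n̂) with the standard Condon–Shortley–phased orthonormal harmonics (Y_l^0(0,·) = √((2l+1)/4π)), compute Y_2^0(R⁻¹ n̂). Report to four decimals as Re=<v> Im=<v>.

Need the full column D^2_{m',0} for m'=−2..2 at α=0.2696, β=1.642, γ=4.8931.
cos(β/2)=0.681490, sin(β/2)=0.731828
d^2_{-2,0}: single k=2 term ⇒ +0.609273;  D = +0.522829+0.312831i
d^2_{-1,0}: k∈[1..2] ⇒ +0.567365 -0.654277 = -0.086912;  D = -0.083772-0.023149i
d^2_{0,0}: k∈[0..2] ⇒ +0.215694 -0.994939 +0.286837 = -0.492408;  D = -0.492408+0.000000i
d^2_{1,0}: k∈[0..1] ⇒ -0.567365 +0.654277 = +0.086912;  D = +0.083772-0.023149i
d^2_{2,0}: single k=0 term ⇒ +0.609273;  D = +0.522829-0.312831i
Y_2^{m'}(θ=2.8391,φ=1.3658) and Σ D·Y over m':
  (+0.5228+0.3128i)·(-0.0314-0.0137i)  (-0.0838-0.0231i)·(-0.0447+0.2151i)  (-0.4924+0.0000i)·(+0.5468+0.0000i)  (+0.0838-0.0231i)·(+0.0447+0.2151i)  (+0.5228-0.3128i)·(-0.0314+0.0137i)
Y_2^0(R⁻¹ n̂) = -0.276130-0.000000i

Re=-0.2761 Im=0.0000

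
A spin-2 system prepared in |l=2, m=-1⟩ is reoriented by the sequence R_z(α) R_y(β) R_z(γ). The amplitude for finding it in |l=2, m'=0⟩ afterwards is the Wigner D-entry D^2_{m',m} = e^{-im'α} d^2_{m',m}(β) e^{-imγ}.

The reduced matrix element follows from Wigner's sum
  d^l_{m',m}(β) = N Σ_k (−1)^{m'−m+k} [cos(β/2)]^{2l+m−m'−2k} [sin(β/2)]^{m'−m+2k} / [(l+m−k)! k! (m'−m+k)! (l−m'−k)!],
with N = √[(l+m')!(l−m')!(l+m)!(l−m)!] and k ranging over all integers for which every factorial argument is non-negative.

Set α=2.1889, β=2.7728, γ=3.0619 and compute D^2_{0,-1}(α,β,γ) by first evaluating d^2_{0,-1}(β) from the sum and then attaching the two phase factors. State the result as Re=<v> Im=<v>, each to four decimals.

First d^2_{0,-1}(β=2.7728), then the phase factors e^{-i(0)α} and e^{-i(-1)γ}:
With c≡cos(β/2)=0.183353 and s≡sin(β/2)=0.983047, N=[2·2·1·6]^{1/2}=4.898979
k∈{0,1} keeps every argument non-negative
  k=0: (−1)^1·4.8990/(2)·0.1834^3·0.9830^1 = -0.014843
  k=1: (−1)^2·4.8990/(2)·0.1834^1·0.9830^3 = +0.426665
d^2_{0,-1}(2.7728) = -0.014843 +0.426665 = +0.411822
Phases: e^{-i·(0)·2.1889}=+1.000000+0.000000i, e^{-i·(-1)·3.0619}=-0.996826+0.079608i ⇒ D=-0.410515+0.032784i

Re=-0.4105 Im=0.0328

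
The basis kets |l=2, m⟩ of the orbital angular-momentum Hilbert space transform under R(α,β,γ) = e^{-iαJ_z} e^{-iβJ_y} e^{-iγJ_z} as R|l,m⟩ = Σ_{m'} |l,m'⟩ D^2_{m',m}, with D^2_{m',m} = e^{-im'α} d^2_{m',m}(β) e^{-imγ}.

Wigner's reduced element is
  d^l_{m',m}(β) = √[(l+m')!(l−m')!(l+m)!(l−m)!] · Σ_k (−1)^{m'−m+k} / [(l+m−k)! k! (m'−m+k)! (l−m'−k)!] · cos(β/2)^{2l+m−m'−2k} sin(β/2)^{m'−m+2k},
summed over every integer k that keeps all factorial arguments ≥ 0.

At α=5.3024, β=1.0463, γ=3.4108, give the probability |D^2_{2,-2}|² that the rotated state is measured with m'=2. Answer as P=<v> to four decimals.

P=0.0039

Split into d^2_{2,-2}(β=1.0463) × two z-phases.
With c≡cos(β/2)=0.866250 and s≡sin(β/2)=0.499611, N=[24·1·1·24]^{1/2}=24.000000
The bounds max(0,m−m')=0 and min(l+m,l−m')=0 give 1 term
  k=0: (−1)^4·24.0000/(24)·0.8662^0·0.4996^4 = +0.062306
d^2_{2,-2}(1.0463) = +0.062306
|D^2_{2,-2}|² = |d^2_{2,-2}(β)|² = (+0.062306)² = 0.003882 (the z-rotation phases have unit modulus)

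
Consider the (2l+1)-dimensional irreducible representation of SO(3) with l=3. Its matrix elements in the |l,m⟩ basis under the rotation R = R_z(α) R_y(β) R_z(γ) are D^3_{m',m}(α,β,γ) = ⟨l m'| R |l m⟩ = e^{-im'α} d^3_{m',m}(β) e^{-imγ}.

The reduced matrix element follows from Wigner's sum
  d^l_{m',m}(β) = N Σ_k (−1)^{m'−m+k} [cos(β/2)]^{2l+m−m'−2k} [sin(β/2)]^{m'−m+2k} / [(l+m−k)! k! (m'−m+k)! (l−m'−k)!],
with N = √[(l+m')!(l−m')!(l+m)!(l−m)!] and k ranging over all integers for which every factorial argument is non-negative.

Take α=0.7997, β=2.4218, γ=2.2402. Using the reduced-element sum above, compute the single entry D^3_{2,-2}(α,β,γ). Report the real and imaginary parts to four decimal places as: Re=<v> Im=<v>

Split into d^3_{2,-2}(β=2.4218) × two z-phases.
With c≡cos(β/2)=0.352177 and s≡sin(β/2)=0.935933, N=[120·1·1·120]^{1/2}=120.000000
The bounds max(0,m−m')=0 and min(l+m,l−m')=1 give 2 terms
  k=0: (−1)^4·120.0000/(24)·0.3522^2·0.9359^4 = +0.475852
  k=1: (−1)^5·120.0000/(120)·0.3522^0·0.9359^6 = -0.672155
d^3_{2,-2}(2.4218) = +0.475852 -0.672155 = -0.196303
D = (-0.028600-0.999591i)·(-0.196303)·(-0.229914-0.973211i) = +0.189675-0.050578i

Re=0.1897 Im=-0.0506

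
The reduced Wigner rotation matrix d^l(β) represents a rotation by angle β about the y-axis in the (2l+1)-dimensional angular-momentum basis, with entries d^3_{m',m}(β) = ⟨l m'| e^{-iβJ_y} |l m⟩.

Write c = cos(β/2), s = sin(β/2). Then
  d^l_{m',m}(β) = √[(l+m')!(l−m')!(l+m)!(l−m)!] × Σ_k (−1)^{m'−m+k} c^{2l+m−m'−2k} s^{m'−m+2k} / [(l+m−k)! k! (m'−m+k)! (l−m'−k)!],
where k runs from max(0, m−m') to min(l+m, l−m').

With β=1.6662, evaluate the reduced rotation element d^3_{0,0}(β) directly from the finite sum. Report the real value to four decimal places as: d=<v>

d=0.1407

d^3_{0,0}(β=1.6662) via Wigner's sum:
Half-angle: c=0.672585, s=0.740020. N=√(6·6·6·6)=36.000000
k∈{0,1,2,3} keeps every argument non-negative
  k=0: (−1)^0·36.0000/(36)·0.6726^6·0.7400^0 = +0.092573
  k=1: (−1)^1·36.0000/(4)·0.6726^4·0.7400^2 = -1.008598
  k=2: (−1)^2·36.0000/(4)·0.6726^2·0.7400^4 = +1.220985
  k=3: (−1)^3·36.0000/(36)·0.6726^0·0.7400^6 = -0.164233
d^3_{0,0}(1.6662) = +0.092573 -1.008598 +1.220985 -0.164233 = +0.140728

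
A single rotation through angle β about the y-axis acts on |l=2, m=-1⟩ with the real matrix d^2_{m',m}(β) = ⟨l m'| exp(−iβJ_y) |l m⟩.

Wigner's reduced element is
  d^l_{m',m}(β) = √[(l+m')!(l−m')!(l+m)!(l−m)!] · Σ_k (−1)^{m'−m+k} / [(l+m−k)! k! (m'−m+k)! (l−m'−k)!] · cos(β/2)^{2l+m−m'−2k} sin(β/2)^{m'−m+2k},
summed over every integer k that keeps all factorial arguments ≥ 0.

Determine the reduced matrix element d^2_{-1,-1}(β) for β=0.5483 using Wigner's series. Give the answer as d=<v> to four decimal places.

d=0.6550

d^2_{-1,-1}(β=0.5483) via Wigner's sum:
c=cos(0.5483/2)=0.962656, s=sin(0.5483/2)=0.270729; N=√[1·6·1·6]=6.000000
The bounds max(0,m−m')=0 and min(l+m,l−m')=1 give 2 terms
  k=0: (−1)^0·6.0000/(6)·0.9627^4·0.2707^0 = +0.858784
  k=1: (−1)^1·6.0000/(2)·0.9627^2·0.2707^2 = -0.203766
d^2_{-1,-1}(0.5483) = +0.858784 -0.203766 = +0.655018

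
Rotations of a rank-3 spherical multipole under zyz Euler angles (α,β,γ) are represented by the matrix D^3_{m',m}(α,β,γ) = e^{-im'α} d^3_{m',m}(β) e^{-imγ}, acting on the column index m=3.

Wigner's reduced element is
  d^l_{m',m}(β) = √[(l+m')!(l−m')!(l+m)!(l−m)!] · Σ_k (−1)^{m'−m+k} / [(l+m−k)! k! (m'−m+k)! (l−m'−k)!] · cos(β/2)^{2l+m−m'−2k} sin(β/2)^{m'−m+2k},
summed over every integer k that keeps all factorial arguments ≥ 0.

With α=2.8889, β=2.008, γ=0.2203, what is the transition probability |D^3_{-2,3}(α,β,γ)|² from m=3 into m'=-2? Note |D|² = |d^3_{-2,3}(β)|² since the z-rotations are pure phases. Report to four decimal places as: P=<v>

Split into d^3_{-2,3}(β=2.008) × two z-phases.
Half-angle: c=0.536932, s=0.843625. N=√(1·120·720·1)=293.938769
Admissible k: 5..5 (factorial args all ≥0)
  k=5: (−1)^0·293.9388/(120)·0.5369^1·0.8436^5 = +0.562009
d^3_{-2,3}(2.008) = +0.562009
|D^3_{-2,3}|² = |d^3_{-2,3}(β)|² = (+0.562009)² = 0.315854 (the z-rotation phases have unit modulus)

P=0.3159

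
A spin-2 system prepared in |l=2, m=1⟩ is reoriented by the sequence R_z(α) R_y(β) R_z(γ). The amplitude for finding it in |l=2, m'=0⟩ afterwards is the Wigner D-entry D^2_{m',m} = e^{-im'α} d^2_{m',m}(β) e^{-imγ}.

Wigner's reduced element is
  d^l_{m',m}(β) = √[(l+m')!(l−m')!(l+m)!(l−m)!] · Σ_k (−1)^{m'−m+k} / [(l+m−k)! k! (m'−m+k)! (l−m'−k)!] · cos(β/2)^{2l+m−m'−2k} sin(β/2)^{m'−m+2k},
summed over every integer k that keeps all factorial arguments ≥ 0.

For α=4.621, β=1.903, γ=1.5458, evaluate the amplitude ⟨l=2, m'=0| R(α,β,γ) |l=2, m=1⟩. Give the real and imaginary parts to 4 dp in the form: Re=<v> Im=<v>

Re=-0.0094 Im=0.3775

First d^2_{0,1}(β=1.903), then the phase factors e^{-i(0)α} and e^{-i(1)γ}:
With c≡cos(β/2)=0.580462 and s≡sin(β/2)=0.814287, N=[2·2·6·1]^{1/2}=4.898979
k∈{1,2} keeps every argument non-negative
  k=1: (−1)^0·4.8990/(2)·0.5805^3·0.8143^1 = +0.390099
  k=2: (−1)^1·4.8990/(2)·0.5805^1·0.8143^3 = -0.767684
d^2_{0,1}(1.903) = +0.390099 -0.767684 = -0.377584
Attach z-rotation phases: D = e^{-i(0)(4.621)}·(-0.377584)·e^{-i(1)(1.5458)} = -0.009437+0.377466i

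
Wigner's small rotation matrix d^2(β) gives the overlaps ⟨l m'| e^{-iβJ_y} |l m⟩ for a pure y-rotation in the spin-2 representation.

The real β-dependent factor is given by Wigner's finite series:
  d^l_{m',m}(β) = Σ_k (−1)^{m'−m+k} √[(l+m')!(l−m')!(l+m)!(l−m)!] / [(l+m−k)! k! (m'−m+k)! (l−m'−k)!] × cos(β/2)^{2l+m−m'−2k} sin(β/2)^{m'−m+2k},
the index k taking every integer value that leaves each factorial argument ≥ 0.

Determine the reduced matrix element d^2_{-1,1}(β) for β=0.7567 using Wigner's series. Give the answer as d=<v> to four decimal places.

d=0.3349

d^2_{-1,1}(β=0.7567) via Wigner's sum:
Half-angle: c=0.929275, s=0.369388. N=√(1·6·6·1)=6.000000
Admissible k: 2..3 (factorial args all ≥0)
  k=2: (−1)^0·6.0000/(2)·0.9293^2·0.3694^2 = +0.353488
  k=3: (−1)^1·6.0000/(6)·0.9293^0·0.3694^4 = -0.018618
d^2_{-1,1}(0.7567) = +0.353488 -0.018618 = +0.334870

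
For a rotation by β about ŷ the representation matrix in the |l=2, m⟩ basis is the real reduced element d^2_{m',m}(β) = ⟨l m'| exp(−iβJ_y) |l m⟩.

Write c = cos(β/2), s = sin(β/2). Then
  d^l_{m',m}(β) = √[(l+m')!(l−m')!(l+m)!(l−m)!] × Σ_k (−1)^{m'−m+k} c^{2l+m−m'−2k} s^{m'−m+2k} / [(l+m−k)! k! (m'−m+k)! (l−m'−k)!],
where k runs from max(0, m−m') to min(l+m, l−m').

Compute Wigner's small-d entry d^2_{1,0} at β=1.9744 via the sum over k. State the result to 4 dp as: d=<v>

d=0.4424

d^2_{1,0}(β=1.9744) via Wigner's sum:
With c≡cos(β/2)=0.551029 and s≡sin(β/2)=0.834486, N=[6·1·2·2]^{1/2}=4.898979
Admissible k: 0..1 (factorial args all ≥0)
  k=0: (−1)^1·4.8990/(2)·0.5510^3·0.8345^1 = -0.341993
  k=1: (−1)^2·4.8990/(2)·0.5510^1·0.8345^3 = +0.784346
d^2_{1,0}(1.9744) = -0.341993 +0.784346 = +0.442353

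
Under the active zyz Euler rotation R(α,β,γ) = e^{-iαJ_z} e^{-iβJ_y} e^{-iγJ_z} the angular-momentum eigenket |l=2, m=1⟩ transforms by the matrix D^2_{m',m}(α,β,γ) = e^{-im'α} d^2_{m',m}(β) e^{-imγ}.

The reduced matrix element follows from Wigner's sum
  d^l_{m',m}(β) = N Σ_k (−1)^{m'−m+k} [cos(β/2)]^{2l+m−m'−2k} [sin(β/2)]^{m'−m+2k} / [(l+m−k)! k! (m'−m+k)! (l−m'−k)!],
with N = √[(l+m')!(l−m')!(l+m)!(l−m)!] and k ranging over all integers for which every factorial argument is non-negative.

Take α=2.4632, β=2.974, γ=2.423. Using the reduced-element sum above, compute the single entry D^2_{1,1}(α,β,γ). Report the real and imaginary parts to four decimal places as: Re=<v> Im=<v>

Re=-0.0036 Im=-0.0205

D^2_{1,1}(2.4632,2.974,2.423) = e^{-i·1·2.4632}·d^2_{1,1}(2.974)·e^{-i·1·2.423}. Compute d first:
c=cos(2.974/2)=0.083698, s=sin(2.974/2)=0.996491; N=√[6·1·6·1]=6.000000
The bounds max(0,m−m')=0 and min(l+m,l−m')=1 give 2 terms
  k=0: (−1)^0·6.0000/(6)·0.0837^4·0.9965^0 = +0.000049
  k=1: (−1)^1·6.0000/(2)·0.0837^2·0.9965^2 = -0.020869
d^2_{1,1}(2.974) = +0.000049 -0.020869 = -0.020820
Attach z-rotation phases: D = e^{-i(1)(2.4632)}·(-0.020820)·e^{-i(1)(2.423)} = -0.003601-0.020506i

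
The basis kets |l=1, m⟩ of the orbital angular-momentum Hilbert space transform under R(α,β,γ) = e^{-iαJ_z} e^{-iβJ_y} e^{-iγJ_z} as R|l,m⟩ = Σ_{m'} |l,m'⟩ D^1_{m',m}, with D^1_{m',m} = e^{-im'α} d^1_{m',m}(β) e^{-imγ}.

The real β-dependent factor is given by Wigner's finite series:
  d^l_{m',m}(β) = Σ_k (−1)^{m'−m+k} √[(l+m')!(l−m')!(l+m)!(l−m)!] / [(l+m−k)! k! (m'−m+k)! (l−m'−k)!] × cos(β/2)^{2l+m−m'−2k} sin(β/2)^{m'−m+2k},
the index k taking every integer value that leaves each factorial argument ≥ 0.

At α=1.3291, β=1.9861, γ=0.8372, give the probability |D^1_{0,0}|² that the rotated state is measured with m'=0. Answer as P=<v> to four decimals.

P=0.1628

D^1_{0,0}(1.3291,1.9861,0.8372) = e^{-i·0·1.3291}·d^1_{0,0}(1.9861)·e^{-i·0·0.8372}. Compute d first:
c=cos(1.9861/2)=0.546137, s=sin(1.9861/2)=0.837696; N=√[1·1·1·1]=1.000000
k: max(0,(0)−(0))=0 … min(1+(0),1−(0))=1
  k=0: (−1)^0·1.0000/(1)·0.5461^2·0.8377^0 = +0.298266
  k=1: (−1)^1·1.0000/(1)·0.5461^0·0.8377^2 = -0.701734
d^1_{0,0}(1.9861) = +0.298266 -0.701734 = -0.403468
|D^1_{0,0}|² = |d^1_{0,0}(β)|² = (-0.403468)² = 0.162786 (the z-rotation phases have unit modulus)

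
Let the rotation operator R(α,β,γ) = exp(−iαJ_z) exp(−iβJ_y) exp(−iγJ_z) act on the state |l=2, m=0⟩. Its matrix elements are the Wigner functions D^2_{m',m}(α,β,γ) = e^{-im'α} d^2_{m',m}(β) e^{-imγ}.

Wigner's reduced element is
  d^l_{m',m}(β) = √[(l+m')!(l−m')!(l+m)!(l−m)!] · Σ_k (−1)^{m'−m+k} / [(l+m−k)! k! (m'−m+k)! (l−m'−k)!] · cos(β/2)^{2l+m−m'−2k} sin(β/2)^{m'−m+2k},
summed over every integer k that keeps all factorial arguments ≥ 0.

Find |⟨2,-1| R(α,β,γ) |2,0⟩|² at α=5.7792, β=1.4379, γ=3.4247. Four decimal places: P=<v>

P=0.0259

D^2_{-1,0}(5.7792,1.4379,3.4247) = e^{-i·-1·5.7792}·d^2_{-1,0}(1.4379)·e^{-i·0·3.4247}. Compute d first:
c=cos(1.4379/2)=0.752498, s=sin(1.4379/2)=0.658595; N=√[1·6·2·2]=4.898979
k: max(0,(0)−(-1))=1 … min(2+(0),2−(-1))=2
  k=1: (−1)^0·4.8990/(2)·0.7525^3·0.6586^1 = +0.687400
  k=2: (−1)^1·4.8990/(2)·0.7525^1·0.6586^3 = -0.526545
d^2_{-1,0}(1.4379) = +0.687400 -0.526545 = +0.160854
|D^2_{-1,0}|² = |d^2_{-1,0}(β)|² = (+0.160854)² = 0.025874 (the z-rotation phases have unit modulus)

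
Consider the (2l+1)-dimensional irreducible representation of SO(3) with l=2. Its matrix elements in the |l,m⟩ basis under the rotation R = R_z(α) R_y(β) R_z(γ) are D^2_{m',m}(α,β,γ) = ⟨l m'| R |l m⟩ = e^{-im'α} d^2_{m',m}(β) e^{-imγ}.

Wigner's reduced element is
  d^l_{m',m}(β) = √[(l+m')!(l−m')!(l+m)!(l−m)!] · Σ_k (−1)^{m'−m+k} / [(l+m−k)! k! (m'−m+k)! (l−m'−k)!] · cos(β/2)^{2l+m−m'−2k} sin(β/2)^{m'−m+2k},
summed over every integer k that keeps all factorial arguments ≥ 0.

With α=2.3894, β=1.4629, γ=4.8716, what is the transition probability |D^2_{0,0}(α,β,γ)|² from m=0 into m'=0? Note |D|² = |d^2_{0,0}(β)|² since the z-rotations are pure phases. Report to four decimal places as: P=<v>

P=0.2329

Split into d^2_{0,0}(β=1.4629) × two z-phases.
With c≡cos(β/2)=0.744207 and s≡sin(β/2)=0.667949, N=[2·2·2·2]^{1/2}=4.000000
The bounds max(0,m−m')=0 and min(l+m,l−m')=2 give 3 terms
  k=0: (−1)^0·4.0000/(4)·0.7442^4·0.6679^0 = +0.306743
  k=1: (−1)^1·4.0000/(1)·0.7442^2·0.6679^2 = -0.988403
  k=2: (−1)^2·4.0000/(4)·0.7442^0·0.6679^4 = +0.199056
d^2_{0,0}(1.4629) = +0.306743 -0.988403 +0.199056 = -0.482605
|D^2_{0,0}|² = |d^2_{0,0}(β)|² = (-0.482605)² = 0.232908 (the z-rotation phases have unit modulus)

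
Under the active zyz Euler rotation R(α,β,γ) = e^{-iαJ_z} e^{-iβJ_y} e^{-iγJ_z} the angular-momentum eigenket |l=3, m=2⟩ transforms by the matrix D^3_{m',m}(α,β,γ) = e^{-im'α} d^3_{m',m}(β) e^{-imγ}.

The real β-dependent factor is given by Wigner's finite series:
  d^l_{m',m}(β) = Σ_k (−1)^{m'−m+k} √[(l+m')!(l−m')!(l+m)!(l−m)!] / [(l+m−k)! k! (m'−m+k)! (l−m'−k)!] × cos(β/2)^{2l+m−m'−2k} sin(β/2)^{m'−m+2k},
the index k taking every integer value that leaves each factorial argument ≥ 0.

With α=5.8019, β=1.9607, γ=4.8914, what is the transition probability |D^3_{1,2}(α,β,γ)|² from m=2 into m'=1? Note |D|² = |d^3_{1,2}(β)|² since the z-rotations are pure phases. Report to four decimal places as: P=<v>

Split into d^3_{1,2}(β=1.9607) × two z-phases.
Half-angle: c=0.556732, s=0.830692. N=√(24·2·120·1)=75.894664
k∈{1,2} keeps every argument non-negative
  k=1: (−1)^0·75.8947/(24)·0.5567^5·0.8307^1 = +0.140498
  k=2: (−1)^1·75.8947/(12)·0.5567^3·0.8307^3 = -0.625588
d^3_{1,2}(1.9607) = +0.140498 -0.625588 = -0.485090
|D^3_{1,2}|² = |d^3_{1,2}(β)|² = (-0.485090)² = 0.235313 (the z-rotation phases have unit modulus)

P=0.2353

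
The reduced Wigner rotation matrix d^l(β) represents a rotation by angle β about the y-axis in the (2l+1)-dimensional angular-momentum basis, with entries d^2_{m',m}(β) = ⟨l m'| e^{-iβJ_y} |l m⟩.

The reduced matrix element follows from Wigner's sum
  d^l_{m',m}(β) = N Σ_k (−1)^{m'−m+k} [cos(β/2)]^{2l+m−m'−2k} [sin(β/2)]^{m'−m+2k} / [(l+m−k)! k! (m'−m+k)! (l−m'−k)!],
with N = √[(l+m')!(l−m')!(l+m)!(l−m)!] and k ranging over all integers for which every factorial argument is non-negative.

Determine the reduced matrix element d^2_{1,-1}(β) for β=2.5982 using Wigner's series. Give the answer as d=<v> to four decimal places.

d^2_{1,-1}(β=2.5982) via Wigner's sum:
Half-angle: c=0.268366, s=0.963317. N=√(6·1·1·6)=6.000000
Admissible k: 0..1 (factorial args all ≥0)
  k=0: (−1)^2·6.0000/(2)·0.2684^2·0.9633^2 = +0.200500
  k=1: (−1)^3·6.0000/(6)·0.2684^0·0.9633^4 = -0.861146
d^2_{1,-1}(2.5982) = +0.200500 -0.861146 = -0.660646

d=-0.6606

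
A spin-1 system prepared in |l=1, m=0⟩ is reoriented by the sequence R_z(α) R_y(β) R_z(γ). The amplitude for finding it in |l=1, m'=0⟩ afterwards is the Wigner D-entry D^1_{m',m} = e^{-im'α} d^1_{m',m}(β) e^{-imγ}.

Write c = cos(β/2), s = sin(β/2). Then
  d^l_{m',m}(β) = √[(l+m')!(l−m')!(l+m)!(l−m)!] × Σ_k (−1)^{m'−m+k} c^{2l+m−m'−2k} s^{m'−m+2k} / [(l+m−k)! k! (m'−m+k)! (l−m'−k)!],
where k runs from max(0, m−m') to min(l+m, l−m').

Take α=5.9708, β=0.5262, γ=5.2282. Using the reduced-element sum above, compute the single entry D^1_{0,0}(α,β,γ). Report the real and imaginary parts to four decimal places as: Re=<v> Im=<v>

First d^1_{0,0}(β=0.5262), then the phase factors e^{-i(0)α} and e^{-i(0)γ}:
With c≡cos(β/2)=0.965588 and s≡sin(β/2)=0.260075, N=[1·1·1·1]^{1/2}=1.000000
Admissible k: 0..1 (factorial args all ≥0)
  k=0: (−1)^0·1.0000/(1)·0.9656^2·0.2601^0 = +0.932361
  k=1: (−1)^1·1.0000/(1)·0.9656^0·0.2601^2 = -0.067639
d^1_{0,0}(0.5262) = +0.932361 -0.067639 = +0.864722
Attach z-rotation phases: D = e^{-i(0)(5.9708)}·(+0.864722)·e^{-i(0)(5.2282)} = +0.864722+0.000000i

Re=0.8647 Im=0.0000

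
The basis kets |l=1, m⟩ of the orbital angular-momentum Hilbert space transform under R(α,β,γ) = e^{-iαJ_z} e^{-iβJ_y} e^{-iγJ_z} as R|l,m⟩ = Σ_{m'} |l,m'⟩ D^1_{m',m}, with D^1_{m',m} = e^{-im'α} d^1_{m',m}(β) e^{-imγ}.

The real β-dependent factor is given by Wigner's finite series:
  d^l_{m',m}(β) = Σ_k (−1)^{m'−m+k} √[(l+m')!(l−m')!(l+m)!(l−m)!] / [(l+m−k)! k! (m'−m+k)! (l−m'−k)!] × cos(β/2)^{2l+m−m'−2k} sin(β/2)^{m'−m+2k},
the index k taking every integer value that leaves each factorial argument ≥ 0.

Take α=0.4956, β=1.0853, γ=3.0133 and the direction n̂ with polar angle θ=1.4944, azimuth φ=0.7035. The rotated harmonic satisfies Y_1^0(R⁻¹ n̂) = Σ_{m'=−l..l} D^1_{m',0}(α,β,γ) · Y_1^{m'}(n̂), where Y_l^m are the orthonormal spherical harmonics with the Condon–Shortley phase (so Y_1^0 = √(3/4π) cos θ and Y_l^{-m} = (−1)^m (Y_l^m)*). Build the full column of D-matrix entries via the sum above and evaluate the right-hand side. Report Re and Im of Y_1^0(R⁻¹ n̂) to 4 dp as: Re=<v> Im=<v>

Need the full column D^1_{m',0} for m'=−1..1 at α=0.4956, β=1.0853, γ=3.0133.
cos(β/2)=0.856343, sin(β/2)=0.516407
d^1_{-1,0}: single k=1 term ⇒ +0.625396;  D = +0.550151+0.297413i
d^1_{0,0}: k∈[0..1] ⇒ +0.733324 -0.266676 = +0.466647;  D = +0.466647+0.000000i
d^1_{1,0}: single k=0 term ⇒ -0.625396;  D = -0.550151+0.297413i
Y_1^{m'}(θ=1.4944,φ=0.7035) and Σ D·Y over m':
  (+0.5502+0.2974i)·(+0.2627-0.2228i)  (+0.4666+0.0000i)·(+0.0373+0.0000i)  (-0.5502+0.2974i)·(-0.2627-0.2228i)
Y_1^0(R⁻¹ n̂) = +0.439004+0.000000i

Re=0.4390 Im=0.0000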